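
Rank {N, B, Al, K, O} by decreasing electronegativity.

O, N, B, Al, K

EN rises left→right (higher Z_eff, smaller atoms) and falls top→bottom (larger, more shielded atoms).
Neither a single period nor a single group — weigh both effects.
Al > K: both effects reinforce here, so Al is clearly the higher of the two.
B > Al: B sits above Al in group 13, so the down-group effect alone puts B higher.
N > B: both are in period 2; the period trend gives N the larger value.
O > N: O lies to the right of N in period 2, so the across-period effect alone puts O higher.
Tabulated electronegativity (Pauling): B 2.04, N 3.04, O 3.44, Al 1.61, K 0.82.
So from highest to lowest: O > N > B > Al > K.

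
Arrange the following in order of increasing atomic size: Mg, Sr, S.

Radius decreases left→right (rising Z_eff, same n) and increases top→bottom (higher n).
Neither a single period nor a single group — weigh both effects.
Mg > S: Mg lies to the left of S in period 3, so the across-period effect alone puts Mg larger.
Sr > Mg: they share group 2; the group trend gives Sr the larger value.
Tabulated atomic radius (pm): Mg 139, S 103, Sr 185.
So from smallest to largest: S < Mg < Sr.

S < Mg < Sr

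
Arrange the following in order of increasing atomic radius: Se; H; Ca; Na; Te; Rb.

Atomic radius shrinks across a period as nuclear charge pulls the same shell inward, and grows down a group as new shells are added.
Here both period and group differ, so the two effects have to be weighed against each other.
Se > H: the two effects oppose for this pair; the down-group effect wins (116 vs 32 pm).
Te > Se: they share group 16; the group trend gives Te the larger value.
Na > Te: the two effects oppose for this pair; the across-period effect wins (155 vs 136 pm).
Ca > Na: the two effects oppose for this pair; the down-group effect wins (171 vs 155 pm).
Rb > Ca: both effects reinforce here, so Rb is clearly the larger of the two.
Approximate values (pm): H 32, Na 155, Ca 171, Se 116, Rb 210, Te 136.
So from smallest to largest: H < Se < Te < Na < Ca < Rb.

H, Se, Te, Na, Ca, Rb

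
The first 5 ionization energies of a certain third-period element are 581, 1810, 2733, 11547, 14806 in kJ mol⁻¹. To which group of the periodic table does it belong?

Look for the largest jump between consecutive ionization energies: IE4/IE3 ≈ 4.2, far larger than any earlier ratio.
That jump marks the point where a core electron is being removed. So the atom has 3 valence electrons.
A main-group element with 3 valence electrons is in group 13.

Group 13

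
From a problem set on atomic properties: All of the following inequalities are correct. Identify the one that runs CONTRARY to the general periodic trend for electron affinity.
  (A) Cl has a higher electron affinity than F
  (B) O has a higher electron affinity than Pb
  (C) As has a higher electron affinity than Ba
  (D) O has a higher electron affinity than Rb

The general trend: electron affinity increases across a period and decreases down a group.
(A) Cl (period 3, group 17) vs F (period 2, group 17): the stated order contradicts the simple trend.
(B) O (period 2, group 16) vs Pb (period 6, group 14): the stated order agrees with the simple trend.
(C) As (period 4, group 15) vs Ba (period 6, group 2): the stated order agrees with the simple trend.
(D) O (period 2, group 16) vs Rb (period 5, group 1): the stated order agrees with the simple trend.
The exception is (A): F's small 2p subshell makes the incoming electron feel strong e⁻–e⁻ repulsion, so Cl actually releases more energy on gaining an electron.

(A)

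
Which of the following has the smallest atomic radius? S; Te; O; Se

O is in period 2, group 16; S is in period 3, group 16; Se is in period 4, group 16; Te is in period 5, group 16.
Moving right in a period, electrons are added to the same shell under a stronger nuclear pull, so atoms get smaller; moving down, a new shell is opened and atoms get larger.
All are in group 16, so atomic radius increases down the group.
The smallest atomic radius among these belongs to O.

O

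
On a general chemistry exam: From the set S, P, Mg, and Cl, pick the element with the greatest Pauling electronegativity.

Mg is in period 3, group 2; P is in period 3, group 15; S is in period 3, group 16; Cl is in period 3, group 17.
Atoms toward the upper right of the periodic table pull bonding electrons most strongly.
All lie in period 3, so electronegativity increases left to right.
The greatest Pauling electronegativity among these belongs to Cl.

Cl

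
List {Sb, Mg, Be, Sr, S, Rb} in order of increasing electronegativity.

Be is in period 2, group 2; Mg is in period 3, group 2; S is in period 3, group 16; Rb is in period 5, group 1; Sr is in period 5, group 2; Sb is in period 5, group 15.
EN rises left→right (higher Z_eff, smaller atoms) and falls top→bottom (larger, more shielded atoms).
Neither a single period nor a single group — weigh both effects.
Sr > Rb: Sr lies to the right of Rb in period 5, so the across-period effect alone puts Sr higher.
Mg > Sr: they share group 2; the group trend gives Mg the larger value.
Be > Mg: they share group 2; the group trend gives Be the larger value.
Sb > Be: period and group pull opposite ways; the across-period shift dominates (2.05 vs 1.57).
S > Sb: both effects reinforce here, so S is clearly the higher of the two.
For reference (Pauling): Be 1.57, Mg 1.31, S 2.58, Rb 0.82, Sr 0.95, Sb 2.05.
So from lowest to highest: Rb < Sr < Mg < Be < Sb < S.

Rb < Sr < Mg < Be < Sb < S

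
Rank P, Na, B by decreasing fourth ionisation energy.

B > Na > P

Consider each +3 ion: P³⁺ still has 2 valence electrons; Na³⁺ is already 2 electrons into the core; B³⁺ is the bare [He] core.
Pulling an electron out of a noble-gas core costs far more than removing a remaining valence electron, so Na and B sit at the high end of IE_4.
Approximate IE_4 values (kJ/mol): P 4964, Na 9543, B 25026.
Hence IE_4: P < Na < B.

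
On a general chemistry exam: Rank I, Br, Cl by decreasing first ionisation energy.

Cl > Br > I

Cl is in period 3, group 17; Br is in period 4, group 17; I is in period 5, group 17.
First ionization energy rises across a period (greater Z_eff holds electrons more tightly) and falls down a group (valence electrons are farther from the nucleus).
All are in group 17, so first ionization energy increases up the group.
So from highest to lowest: Cl > Br > I.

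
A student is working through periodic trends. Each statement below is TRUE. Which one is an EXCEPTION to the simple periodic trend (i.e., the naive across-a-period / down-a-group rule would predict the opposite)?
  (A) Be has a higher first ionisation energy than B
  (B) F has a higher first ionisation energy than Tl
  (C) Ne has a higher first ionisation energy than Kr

The general trend: first ionisation energy increases across a period and decreases down a group.
(A) Be (period 2, group 2) vs B (period 2, group 13): the stated order contradicts the simple trend.
(B) F (period 2, group 17) vs Tl (period 6, group 13): the stated order agrees with the simple trend.
(C) Ne (period 2, group 18) vs Kr (period 4, group 18): the stated order agrees with the simple trend.
The exception is (A): removing B's lone 2p electron is easier than breaking Be's filled 2s².

(A)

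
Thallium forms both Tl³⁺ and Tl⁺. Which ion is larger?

Both ions have Z = 81 protons, but Tl³⁺ has lost more electrons, so its remaining electrons feel a larger effective nuclear charge per electron and are pulled in more tightly.
Higher positive charge → smaller ion, so Tl⁺ > Tl³⁺.

Tl⁺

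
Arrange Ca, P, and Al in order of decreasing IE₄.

Al, Ca, P

Consider each +3 ion: Ca³⁺ is already 1 electron into the core; P³⁺ still has 2 valence electrons; Al³⁺ is the bare [Ne] core.
Core electrons are held far more tightly than valence electrons, so Ca and Al top the IE_4 order.
Approximate IE_4 values (kJ/mol): Ca 6491, P 4964, Al 11577.
Hence IE_4: P < Ca < Al.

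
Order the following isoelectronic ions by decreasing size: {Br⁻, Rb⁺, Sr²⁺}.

All of these have 36 electrons, so size is governed by nuclear charge alone: the more protons, the stronger the pull on the same electron cloud, and the smaller the ion.
Nuclear charges: Sr²⁺ (Z=38), Rb⁺ (Z=37), Br⁻ (Z=35).
Largest to smallest: Br⁻ > Rb⁺ > Sr²⁺.

Br⁻ > Rb⁺ > Sr²⁺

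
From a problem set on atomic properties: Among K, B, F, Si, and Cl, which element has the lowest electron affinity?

B is in period 2, group 13; F is in period 2, group 17; Si is in period 3, group 14; Cl is in period 3, group 17; K is in period 4, group 1.
Atoms with high Z_eff and room in the valence shell (especially the halogens) have the most exothermic electron affinities.
These span different periods and groups, so the two trends combine.
K > B: this pair runs against the simple trend — see the exception note.
Si > K: both effects reinforce here, so Si is clearly the higher of the two.
F > Si: both effects reinforce here, so F is clearly the higher of the two.
Cl > F: this pair runs against the simple trend — see the exception note.
Note the exception: K has a higher electron affinity than B, contrary to the simple trend — B's ns²np¹ configuration gives only a small electron affinity — the sparsely filled np subshell binds an added electron weakly.
Note the exception: Cl has a higher electron affinity than F, contrary to the simple trend — F's small 2p subshell makes the incoming electron feel strong e⁻–e⁻ repulsion, so Cl actually releases more energy on gaining an electron.
Approximate values (kJ/mol): B 27, F 328, Si 134, Cl 349, K 48.
The lowest electron affinity among these belongs to B.

B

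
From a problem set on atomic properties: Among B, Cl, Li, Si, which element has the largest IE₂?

Li

Consider each +1 ion: B⁺ still has 2 valence electrons; Cl⁺ still has 6 valence electrons; Li⁺ is the bare [He] core; Si⁺ still has 3 valence electrons.
Pulling an electron out of a noble-gas core costs far more than removing a remaining valence electron, so Li sits at the high end of IE_2.
Valence configurations: B⁺ [He]2s², Cl⁺ [Ne]3s²3p⁴, Si⁺ [Ne]3s²3p¹.
The numbers (kJ/mol): B 2427, Cl 2298, Li 7298, Si 1577.
Overall IE_2 order: Si < Cl < B < Li.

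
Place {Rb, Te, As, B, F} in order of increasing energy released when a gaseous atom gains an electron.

B, Rb, As, Te, F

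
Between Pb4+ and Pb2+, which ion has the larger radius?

Both ions have Z = 82 protons, but Pb4+ has lost more electrons, so its remaining electrons feel a larger effective nuclear charge per electron and are pulled in more tightly.
Higher positive charge → smaller ion, so Pb2+ > Pb4+.

Pb2+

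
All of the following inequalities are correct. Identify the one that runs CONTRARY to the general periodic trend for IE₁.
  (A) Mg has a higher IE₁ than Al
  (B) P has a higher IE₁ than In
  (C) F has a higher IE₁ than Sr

(A)

The general trend: IE₁ increases across a period and decreases down a group.
(A) Mg (period 3, group 2) vs Al (period 3, group 13): the stated order contradicts the simple trend.
(B) P (period 3, group 15) vs In (period 5, group 13): the stated order agrees with the simple trend.
(C) F (period 2, group 17) vs Sr (period 5, group 2): the stated order agrees with the simple trend.
The exception is (A): Al's single 3p electron is easier to remove than one from Mg's filled 3s².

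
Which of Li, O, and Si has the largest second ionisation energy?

IE_2 is the cost of taking one more electron from the +1 cation: Li⁺ is the bare [He] core; O⁺ still has 5 valence electrons; Si⁺ still has 3 valence electrons.
Pulling an electron out of a noble-gas core costs far more than removing a remaining valence electron, so Li sits at the high end of IE_2.
Valence configurations: O⁺ [He]2s²2p³, Si⁺ [Ne]3s²3p¹.
The numbers (kJ/mol): Li 7298, O 3388, Si 1577.
Putting it together, IE_2: Si < O < Li.

Li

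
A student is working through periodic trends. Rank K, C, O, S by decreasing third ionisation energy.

O > C > K > S

Consider each +2 ion: K²⁺ is already 1 electron into the core; C²⁺ still has 2 valence electrons; O²⁺ still has 4 valence electrons; S²⁺ still has 4 valence electrons.
Usually core removal costs more than valence removal, but here the competition is close: a tightly held n=2 valence electron can cost more to remove than an n=3 core electron, so the actual values have to decide it.
Valence configurations: C²⁺ [He]2s², O²⁺ [He]2s²2p², S²⁺ [Ne]3s²3p².
Tabulated IE_3 (kJ/mol): K 4420, C 4620, O 5300, S 3357.
Putting it together, IE_3: S < K < C < O.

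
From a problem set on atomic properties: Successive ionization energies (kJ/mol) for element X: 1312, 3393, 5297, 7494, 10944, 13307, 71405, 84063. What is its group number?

Group 16

Look for the largest jump between consecutive ionization energies: IE7/IE6 ≈ 5.4, far larger than any earlier ratio.
That jump marks the point where a core electron is being removed. So the atom has 6 valence electrons.
A main-group element with 6 valence electrons is in group 16.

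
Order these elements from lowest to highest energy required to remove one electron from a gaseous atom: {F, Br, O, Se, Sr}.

First ionization energy rises across a period (greater Z_eff holds electrons more tightly) and falls down a group (valence electrons are farther from the nucleus).
Neither a single period nor a single group — weigh both effects.
Se > Sr: both effects reinforce here, so Se is clearly the higher of the two.
Br > Se: Br lies to the right of Se in period 4, so the across-period effect alone puts Br higher.
O > Br: the two effects oppose for this pair; the down-group effect wins (1314 vs 1140 kJ/mol).
F > O: F lies to the right of O in period 2, so the across-period effect alone puts F higher.
For reference (kJ/mol): O 1314, F 1681, Se 941, Br 1140, Sr 550.
So from lowest to highest: Sr < Se < Br < O < F.

Sr, Se, Br, O, F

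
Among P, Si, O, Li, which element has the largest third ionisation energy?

IE_3 is the cost of taking one more electron from the +2 cation: P²⁺ still has 3 valence electrons; Si²⁺ still has 2 valence electrons; O²⁺ still has 4 valence electrons; Li²⁺ is already 1 electron into the core.
Core electrons are held far more tightly than valence electrons, so Li tops the IE_3 order.
Valence configurations: P²⁺ [Ne]3s²3p¹, Si²⁺ [Ne]3s², O²⁺ [He]2s²2p².
P²⁺ loses a lone 3p electron whereas Si²⁺ must break into a filled 3s² pair, so IE_3(Si) > IE_3(P) even though P has the higher nuclear charge.
Approximate IE_3 values (kJ/mol): P 2914, Si 3232, O 5300, Li 11815.
So the third ionization energies run P < Si < O < Li.

Li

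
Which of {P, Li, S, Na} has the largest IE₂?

Li

The second ionization energy removes an electron from the +1 ion. For each element: P⁺ still has 4 valence electrons; Li⁺ is the bare [He] core; S⁺ still has 5 valence electrons; Na⁺ is the bare [Ne] core.
Core electrons are held far more tightly than valence electrons, so Na and Li top the IE_2 order.
Valence configurations: P⁺ [Ne]3s²3p², S⁺ [Ne]3s²3p³.
The numbers (kJ/mol): P 1907, Li 7298, S 2252, Na 4562.
So the second ionization energies run P < S < Na < Li.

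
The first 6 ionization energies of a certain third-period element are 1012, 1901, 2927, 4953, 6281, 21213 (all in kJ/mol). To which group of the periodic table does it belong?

Group 15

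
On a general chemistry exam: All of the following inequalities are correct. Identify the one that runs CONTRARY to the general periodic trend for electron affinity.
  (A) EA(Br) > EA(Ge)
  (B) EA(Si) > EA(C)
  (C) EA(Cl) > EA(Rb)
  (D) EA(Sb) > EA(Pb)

(B)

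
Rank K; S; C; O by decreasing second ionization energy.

O, K, C, S

IE_2 is the cost of taking one more electron from the +1 cation: K⁺ is the bare [Ar] core; S⁺ still has 5 valence electrons; C⁺ still has 3 valence electrons; O⁺ still has 5 valence electrons.
Usually core removal costs more than valence removal, but here the competition is close: a tightly held n=2 valence electron can cost more to remove than an n=3 core electron, so the actual values have to decide it.
Valence configurations: S⁺ [Ne]3s²3p³, C⁺ [He]2s²2p¹, O⁺ [He]2s²2p³.
Tabulated IE_2 (kJ/mol): K 3052, S 2252, C 2353, O 3388.
Hence IE_2: S < C < K < O.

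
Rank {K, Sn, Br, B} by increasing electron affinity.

B < K < Sn < Br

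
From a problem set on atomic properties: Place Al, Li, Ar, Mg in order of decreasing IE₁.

Ar > Mg > Al > Li

Across a period the outer electron is held more tightly (higher IE₁); down a group it sits in a higher shell, more shielded, and comes off more easily.
Neither a single period nor a single group — weigh both effects.
Al > Li: period and group pull opposite ways; the across-period shift dominates (578 vs 520 kJ/mol).
Mg > Al: this pair runs against the simple trend — see the exception note.
Ar > Mg: Ar lies to the right of Mg in period 3, so the across-period effect alone puts Ar higher.
Note the exception: Mg has a higher first ionization energy than Al, contrary to the simple trend — Al's single 3p electron is easier to remove than one from Mg's filled 3s².
Approximate values (kJ/mol): Li 520, Mg 738, Al 578, Ar 1521.
So from highest to lowest: Ar > Mg > Al > Li.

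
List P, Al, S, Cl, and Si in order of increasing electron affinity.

Al < P < Si < S < Cl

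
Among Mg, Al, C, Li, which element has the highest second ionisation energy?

After 1 electron has been removed, what remains? Mg⁺ still has 1 valence electron; Al⁺ still has 2 valence electrons; C⁺ still has 3 valence electrons; Li⁺ is the bare [He] core.
Breaking into a closed-shell core is much more expensive than removing a leftover valence electron — Li has the largest IE_2 here.
Valence configurations: Mg⁺ [Ne]3s¹, Al⁺ [Ne]3s², C⁺ [He]2s²2p¹.
Tabulated IE_2 (kJ/mol): Mg 1451, Al 1817, C 2353, Li 7298.
Putting it together, IE_2: Mg < Al < C < Li.

Li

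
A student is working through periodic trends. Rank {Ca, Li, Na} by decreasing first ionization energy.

Ca > Li > Na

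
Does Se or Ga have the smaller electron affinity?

Ga

EA tends to increase across a period and decrease down a group, though the pattern is less regular than for IE or radius.
All lie in period 4, so electron affinity increases left to right.
So Ga has the smaller electron affinity (Ga < Se).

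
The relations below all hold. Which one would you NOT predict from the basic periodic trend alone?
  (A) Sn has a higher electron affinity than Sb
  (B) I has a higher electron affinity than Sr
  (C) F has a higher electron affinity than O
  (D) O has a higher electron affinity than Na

The general trend: electron affinity increases across a period and decreases down a group.
(A) Sn (period 5, group 14) vs Sb (period 5, group 15): the stated order contradicts the simple trend.
(B) I (period 5, group 17) vs Sr (period 5, group 2): the stated order agrees with the simple trend.
(C) F (period 2, group 17) vs O (period 2, group 16): the stated order agrees with the simple trend.
(D) O (period 2, group 16) vs Na (period 3, group 1): the stated order agrees with the simple trend.
The exception is (A): adding an electron to Sb's half-filled 5p³ is unfavourable, so Sn has the more exothermic EA.

(A)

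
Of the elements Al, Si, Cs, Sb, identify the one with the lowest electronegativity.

Al is in period 3, group 13; Si is in period 3, group 14; Sb is in period 5, group 15; Cs is in period 6, group 1.
Electronegativity increases across a period and decreases down a group, tracking effective nuclear charge and atomic size.
Here both period and group differ, so the two effects have to be weighed against each other.
Al > Cs: both effects reinforce here, so Al is clearly the higher of the two.
Si > Al: Si lies to the right of Al in period 3, so the across-period effect alone puts Si higher.
Sb > Si: the two effects oppose for this pair; the across-period effect wins (2.05 vs 1.90).
Approximate values (Pauling): Al 1.61, Si 1.90, Sb 2.05, Cs 0.79.
The lowest electronegativity among these belongs to Cs.

Cs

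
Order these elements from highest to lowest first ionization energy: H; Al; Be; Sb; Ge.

H > Be > Sb > Ge > Al

H is in period 1, group 1; Be is in period 2, group 2; Al is in period 3, group 13; Ge is in period 4, group 14; Sb is in period 5, group 15.
IE₁ increases left→right with effective nuclear charge and decreases top→bottom as the valence shell moves farther out.
A diagonal step moves right (one effect) and down (the opposite effect) at once.
Ge > Al: period and group pull opposite ways; the across-period shift dominates (762 vs 578 kJ/mol).
Sb > Ge: the two effects oppose for this pair; the across-period effect wins (831 vs 762 kJ/mol).
Be > Sb: period and group pull opposite ways; the down-group shift dominates (900 vs 831 kJ/mol).
H > Be: period and group pull opposite ways; the down-group shift dominates (1312 vs 900 kJ/mol).
Tabulated first ionization energy (kJ/mol): H 1312, Be 900, Al 578, Ge 762, Sb 831.
So from highest to lowest: H > Be > Sb > Ge > Al.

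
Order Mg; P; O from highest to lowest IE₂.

O, P, Mg

After 1 electron has been removed, what remains? Mg⁺ still has 1 valence electron; P⁺ still has 4 valence electrons; O⁺ still has 5 valence electrons.
All are still removing valence electrons, so compare the +1 ions as you would atoms: IE_2 generally rises across a period (higher Z_eff) and falls down a group (larger shell), subject to the usual subshell exceptions.
Valence configurations: Mg⁺ [Ne]3s¹, P⁺ [Ne]3s²3p², O⁺ [He]2s²2p³.
The numbers (kJ/mol): Mg 1451, P 1907, O 3388.
Putting it together, IE_2: Mg < P < O.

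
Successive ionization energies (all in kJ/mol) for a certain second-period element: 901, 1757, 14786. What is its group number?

Group 2

Look for the largest jump between consecutive ionization energies: IE3/IE2 ≈ 8.4, far larger than any earlier ratio.
That jump marks the point where a core electron is being removed. So the atom has 2 valence electrons.
A main-group element with 2 valence electrons is in group 2.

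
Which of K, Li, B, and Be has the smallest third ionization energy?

B

The third ionization energy removes an electron from the +2 ion. For each element: K²⁺ is already 1 electron into the core; Li²⁺ is already 1 electron into the core; B²⁺ still has 1 valence electron; Be²⁺ is the bare [He] core.
Core electrons are held far more tightly than valence electrons, so K, Li and Be top the IE_3 order.
Tabulated IE_3 (kJ/mol): K 4420, Li 11815, B 3660, Be 14849.
Hence IE_3: B < K < Li < Be.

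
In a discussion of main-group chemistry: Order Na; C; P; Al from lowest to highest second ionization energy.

IE_2 is the cost of taking one more electron from the +1 cation: Na⁺ is the bare [Ne] core; C⁺ still has 3 valence electrons; P⁺ still has 4 valence electrons; Al⁺ still has 2 valence electrons.
Core electrons are held far more tightly than valence electrons, so Na tops the IE_2 order.
Valence configurations: C⁺ [He]2s²2p¹, P⁺ [Ne]3s²3p², Al⁺ [Ne]3s².
The numbers (kJ/mol): Na 4562, C 2353, P 1907, Al 1817.
Overall IE_2 order: Al < P < C < Na.

Al, P, C, Na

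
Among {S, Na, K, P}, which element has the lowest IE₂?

IE_2 is the cost of taking one more electron from the +1 cation: S⁺ still has 5 valence electrons; Na⁺ is the bare [Ne] core; K⁺ is the bare [Ar] core; P⁺ still has 4 valence electrons.
Pulling an electron out of a noble-gas core costs far more than removing a remaining valence electron, so K and Na sit at the high end of IE_2.
Valence configurations: S⁺ [Ne]3s²3p³, P⁺ [Ne]3s²3p².
The numbers (kJ/mol): S 2252, Na 4562, K 3052, P 1907.
Hence IE_2: P < S < K < Na.

P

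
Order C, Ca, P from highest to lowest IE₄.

The fourth ionization energy removes an electron from the +3 ion. For each element: C³⁺ still has 1 valence electron; Ca³⁺ is already 1 electron into the core; P³⁺ still has 2 valence electrons.
Core electrons are held far more tightly than valence electrons, so Ca tops the IE_4 order.
Valence configurations: C³⁺ [He]2s¹, P³⁺ [Ne]3s².
Approximate IE_4 values (kJ/mol): C 6223, Ca 6491, P 4964.
So the fourth ionization energies run P < C < Ca.

Ca, C, P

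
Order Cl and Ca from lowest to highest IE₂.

Ca, Cl

After 1 electron has been removed, what remains? Cl⁺ still has 6 valence electrons; Ca⁺ still has 1 valence electron.
All are still removing valence electrons, so compare the +1 ions as you would atoms: IE_2 generally rises across a period (higher Z_eff) and falls down a group (larger shell), subject to the usual subshell exceptions.
Valence configurations: Cl⁺ [Ne]3s²3p⁴, Ca⁺ [Ar]4s¹.
Tabulated IE_2 (kJ/mol): Cl 2298, Ca 1145.
Overall IE_2 order: Ca < Cl.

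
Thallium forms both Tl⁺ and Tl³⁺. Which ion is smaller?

Tl³⁺

Both ions have Z = 81 protons, but Tl³⁺ has lost more electrons, so its remaining electrons feel a larger effective nuclear charge per electron and are pulled in more tightly.
Higher positive charge → smaller ion, so Tl⁺ > Tl³⁺.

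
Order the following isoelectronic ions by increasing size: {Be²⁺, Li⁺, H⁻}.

All of these have 2 electrons, so size is governed by nuclear charge alone: the more protons, the stronger the pull on the same electron cloud, and the smaller the ion.
Nuclear charges: Be²⁺ (Z=4), Li⁺ (Z=3), H⁻ (Z=1).
Smallest to largest: Be²⁺ < Li⁺ < H⁻.

Be²⁺ < Li⁺ < H⁻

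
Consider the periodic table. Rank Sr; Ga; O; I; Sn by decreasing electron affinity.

I > O > Sn > Ga > Sr

O is in period 2, group 16; Ga is in period 4, group 13; Sr is in period 5, group 2; Sn is in period 5, group 14; I is in period 5, group 17.
Adding an electron releases more energy for atoms nearer the top right (short of the noble gases).
Neither a single period nor a single group — weigh both effects.
Ga > Sr: relative to Sr, both the across-period and down-group shifts push Ga's electron affinity up.
Sn > Ga: the two effects oppose for this pair; the across-period effect wins (107 vs 29 kJ/mol).
O > Sn: both effects reinforce here, so O is clearly the higher of the two.
I > O: the two effects oppose for this pair; the across-period effect wins (295 vs 141 kJ/mol).
For reference (kJ/mol): O 141, Ga 29, Sr 5, Sn 107, I 295.
So from highest to lowest: I > O > Sn > Ga > Sr.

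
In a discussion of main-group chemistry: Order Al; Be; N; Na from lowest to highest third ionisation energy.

After 2 electrons have been removed, what remains? Al²⁺ still has 1 valence electron; Be²⁺ is the bare [He] core; N²⁺ still has 3 valence electrons; Na²⁺ is already 1 electron into the core.
Core electrons are held far more tightly than valence electrons, so Na and Be top the IE_3 order.
Valence configurations: Al²⁺ [Ne]3s¹, N²⁺ [He]2s²2p¹.
The numbers (kJ/mol): Al 2745, Be 14849, N 4578, Na 6910.
So the third ionization energies run Al < N < Na < Be.

Al, N, Na, Be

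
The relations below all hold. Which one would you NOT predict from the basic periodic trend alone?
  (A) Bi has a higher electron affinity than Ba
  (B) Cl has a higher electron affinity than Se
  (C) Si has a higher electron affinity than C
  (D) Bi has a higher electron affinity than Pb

(C)

The general trend: electron affinity increases across a period and decreases down a group.
(A) Bi (period 6, group 15) vs Ba (period 6, group 2): the stated order agrees with the simple trend.
(B) Cl (period 3, group 17) vs Se (period 4, group 16): the stated order agrees with the simple trend.
(C) Si (period 3, group 14) vs C (period 2, group 14): the stated order contradicts the simple trend.
(D) Bi (period 6, group 15) vs Pb (period 6, group 14): the stated order agrees with the simple trend.
The exception is (C): Si's larger, more diffuse 3p orbitals accept an added electron slightly more readily than C's compact 2p.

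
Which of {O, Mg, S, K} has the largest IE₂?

O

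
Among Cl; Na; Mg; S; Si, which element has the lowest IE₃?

Si

Consider each +2 ion: Cl²⁺ still has 5 valence electrons; Na²⁺ is already 1 electron into the core; Mg²⁺ is the bare [Ne] core; S²⁺ still has 4 valence electrons; Si²⁺ still has 2 valence electrons.
Pulling an electron out of a noble-gas core costs far more than removing a remaining valence electron, so Na and Mg sit at the high end of IE_3.
Valence configurations: Cl²⁺ [Ne]3s²3p³, S²⁺ [Ne]3s²3p², Si²⁺ [Ne]3s².
The numbers (kJ/mol): Cl 3822, Na 6910, Mg 7733, S 3357, Si 3232.
Overall IE_3 order: Si < S < Cl < Na < Mg.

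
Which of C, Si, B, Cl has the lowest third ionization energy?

Si

After 2 electrons have been removed, what remains? C²⁺ still has 2 valence electrons; Si²⁺ still has 2 valence electrons; B²⁺ still has 1 valence electron; Cl²⁺ still has 5 valence electrons.
All are still removing valence electrons, so compare the +2 ions as you would atoms: IE_3 generally rises across a period (higher Z_eff) and falls down a group (larger shell), subject to the usual subshell exceptions.
Valence configurations: C²⁺ [He]2s², Si²⁺ [Ne]3s², B²⁺ [He]2s¹, Cl²⁺ [Ne]3s²3p³.
The numbers (kJ/mol): C 4620, Si 3232, B 3660, Cl 3822.
Putting it together, IE_3: Si < B < Cl < C.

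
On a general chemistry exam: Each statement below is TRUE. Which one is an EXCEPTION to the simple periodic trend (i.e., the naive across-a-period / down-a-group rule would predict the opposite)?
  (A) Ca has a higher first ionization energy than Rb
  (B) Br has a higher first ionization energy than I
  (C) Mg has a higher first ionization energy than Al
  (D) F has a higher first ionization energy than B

The general trend: first ionization energy increases across a period and decreases down a group.
(A) Ca (period 4, group 2) vs Rb (period 5, group 1): the stated order agrees with the simple trend.
(B) Br (period 4, group 17) vs I (period 5, group 17): the stated order agrees with the simple trend.
(C) Mg (period 3, group 2) vs Al (period 3, group 13): the stated order contradicts the simple trend.
(D) F (period 2, group 17) vs B (period 2, group 13): the stated order agrees with the simple trend.
The exception is (C): Al's single 3p electron is easier to remove than one from Mg's filled 3s².

(C)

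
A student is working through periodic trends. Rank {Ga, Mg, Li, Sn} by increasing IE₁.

Li < Ga < Sn < Mg

Li is in period 2, group 1; Mg is in period 3, group 2; Ga is in period 4, group 13; Sn is in period 5, group 14.
First ionization energy rises across a period (greater Z_eff holds electrons more tightly) and falls down a group (valence electrons are farther from the nucleus).
A diagonal step moves right (one effect) and down (the opposite effect) at once.
Ga > Li: period and group pull opposite ways; the across-period shift dominates (579 vs 520 kJ/mol).
Sn > Ga: the two effects oppose for this pair; the across-period effect wins (709 vs 579 kJ/mol).
Mg > Sn: the two effects oppose for this pair; the down-group effect wins (738 vs 709 kJ/mol).
Tabulated first ionization energy (kJ/mol): Li 520, Mg 738, Ga 579, Sn 709.
So from lowest to highest: Li < Ga < Sn < Mg.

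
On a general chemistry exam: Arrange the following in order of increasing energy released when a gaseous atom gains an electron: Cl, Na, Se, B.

B, Na, Se, Cl

B is in period 2, group 13; Na is in period 3, group 1; Cl is in period 3, group 17; Se is in period 4, group 16.
Adding an electron releases more energy for atoms nearer the top right (short of the noble gases).
Here both period and group differ, so the two effects have to be weighed against each other.
Na > B: this pair runs against the simple trend — see the exception note.
Se > Na: the two effects oppose for this pair; the across-period effect wins (195 vs 53 kJ/mol).
Cl > Se: relative to Se, both the across-period and down-group shifts push Cl's electron affinity up.
Note the exception: Na has a higher electron affinity than B, contrary to the simple trend — B's ns²np¹ configuration gives only a small electron affinity — the sparsely filled np subshell binds an added electron weakly.
Approximate values (kJ/mol): B 27, Na 53, Cl 349, Se 195.
So from lowest to highest: B < Na < Se < Cl.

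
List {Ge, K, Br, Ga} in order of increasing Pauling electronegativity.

K is in period 4, group 1; Ga is in period 4, group 13; Ge is in period 4, group 14; Br is in period 4, group 17.
Atoms toward the upper right of the periodic table pull bonding electrons most strongly.
All lie in period 4, so electronegativity increases left to right.
So from lowest to highest: K < Ga < Ge < Br.

K < Ga < Ge < Br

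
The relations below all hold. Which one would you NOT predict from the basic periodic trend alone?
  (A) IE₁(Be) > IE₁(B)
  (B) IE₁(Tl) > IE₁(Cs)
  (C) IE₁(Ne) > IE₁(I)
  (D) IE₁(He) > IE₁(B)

(A)

The general trend: IE₁ increases across a period and decreases down a group.
(A) Be (period 2, group 2) vs B (period 2, group 13): the stated order contradicts the simple trend.
(B) Tl (period 6, group 13) vs Cs (period 6, group 1): the stated order agrees with the simple trend.
(C) Ne (period 2, group 18) vs I (period 5, group 17): the stated order agrees with the simple trend.
(D) He (period 1, group 18) vs B (period 2, group 13): the stated order agrees with the simple trend.
The exception is (A): removing B's lone 2p electron is easier than breaking Be's filled 2s².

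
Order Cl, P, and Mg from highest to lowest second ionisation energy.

Cl > P > Mg

The second ionization energy removes an electron from the +1 ion. For each element: Cl⁺ still has 6 valence electrons; P⁺ still has 4 valence electrons; Mg⁺ still has 1 valence electron.
All are still removing valence electrons, so compare the +1 ions as you would atoms: IE_2 generally rises across a period (higher Z_eff) and falls down a group (larger shell), subject to the usual subshell exceptions.
Valence configurations: Cl⁺ [Ne]3s²3p⁴, P⁺ [Ne]3s²3p², Mg⁺ [Ne]3s¹.
The numbers (kJ/mol): Cl 2298, P 1907, Mg 1451.
Overall IE_2 order: Mg < P < Cl.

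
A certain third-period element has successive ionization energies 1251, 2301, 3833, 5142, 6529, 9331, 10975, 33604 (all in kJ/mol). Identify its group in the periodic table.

Group 17

Look for the largest jump between consecutive ionization energies: IE8/IE7 ≈ 3.1, far larger than any earlier ratio.
That jump marks the point where a core electron is being removed. So the atom has 7 valence electrons.
A main-group element with 7 valence electrons is in group 17.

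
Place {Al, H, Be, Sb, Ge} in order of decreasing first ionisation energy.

H is in period 1, group 1; Be is in period 2, group 2; Al is in period 3, group 13; Ge is in period 4, group 14; Sb is in period 5, group 15.
Removing the outermost electron gets harder across a period and easier down a group.
These sit on a diagonal, where the across-period and down-group effects partly cancel.
Ge > Al: period and group pull opposite ways; the across-period shift dominates (762 vs 578 kJ/mol).
Sb > Ge: period and group pull opposite ways; the across-period shift dominates (831 vs 762 kJ/mol).
Be > Sb: the two effects oppose for this pair; the down-group effect wins (900 vs 831 kJ/mol).
H > Be: period and group pull opposite ways; the down-group shift dominates (1312 vs 900 kJ/mol).
Approximate values (kJ/mol): H 1312, Be 900, Al 578, Ge 762, Sb 831.
So from highest to lowest: H > Be > Sb > Ge > Al.

H > Be > Sb > Ge > Al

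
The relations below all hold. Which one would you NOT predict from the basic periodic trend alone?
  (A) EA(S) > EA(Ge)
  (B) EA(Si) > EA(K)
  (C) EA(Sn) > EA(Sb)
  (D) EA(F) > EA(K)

The general trend: electron affinity increases across a period and decreases down a group.
(A) S (period 3, group 16) vs Ge (period 4, group 14): the stated order agrees with the simple trend.
(B) Si (period 3, group 14) vs K (period 4, group 1): the stated order agrees with the simple trend.
(C) Sn (period 5, group 14) vs Sb (period 5, group 15): the stated order contradicts the simple trend.
(D) F (period 2, group 17) vs K (period 4, group 1): the stated order agrees with the simple trend.
The exception is (C): adding an electron to Sb's half-filled 5p³ is unfavourable, so Sn has the more exothermic EA.

(C)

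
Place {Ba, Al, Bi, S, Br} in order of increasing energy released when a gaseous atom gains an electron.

Ba < Al < Bi < S < Br

Al is in period 3, group 13; S is in period 3, group 16; Br is in period 4, group 17; Ba is in period 6, group 2; Bi is in period 6, group 15.
Adding an electron releases more energy for atoms nearer the top right (short of the noble gases).
Neither a single period nor a single group — weigh both effects.
Al > Ba: both effects reinforce here, so Al is clearly the higher of the two.
Bi > Al: the two effects oppose for this pair; the across-period effect wins (91 vs 42 kJ/mol).
S > Bi: relative to Bi, both the across-period and down-group shifts push S's electron affinity up.
Br > S: period and group pull opposite ways; the across-period shift dominates (325 vs 200 kJ/mol).
Tabulated electron affinity (kJ/mol): Al 42, S 200, Br 325, Ba 14, Bi 91.
So from lowest to highest: Ba < Al < Bi < S < Br.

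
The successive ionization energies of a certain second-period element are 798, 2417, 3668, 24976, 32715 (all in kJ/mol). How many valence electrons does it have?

Look for the largest jump between consecutive ionization energies: IE4/IE3 ≈ 6.8, far larger than any earlier ratio.
That jump marks the point where a core electron is being removed. So the atom has 3 valence electrons.

3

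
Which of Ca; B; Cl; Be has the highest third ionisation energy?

IE_3 is the cost of taking one more electron from the +2 cation: Ca²⁺ is the bare [Ar] core; B²⁺ still has 1 valence electron; Cl²⁺ still has 5 valence electrons; Be²⁺ is the bare [He] core.
Core electrons are held far more tightly than valence electrons, so Ca and Be top the IE_3 order.
Valence configurations: B²⁺ [He]2s¹, Cl²⁺ [Ne]3s²3p³.
The numbers (kJ/mol): Ca 4912, B 3660, Cl 3822, Be 14849.
Overall IE_3 order: B < Cl < Ca < Be.

Be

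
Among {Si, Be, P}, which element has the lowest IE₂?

Si

Consider each +1 ion: Si⁺ still has 3 valence electrons; Be⁺ still has 1 valence electron; P⁺ still has 4 valence electrons.
All are still removing valence electrons, so compare the +1 ions as you would atoms: IE_2 generally rises across a period (higher Z_eff) and falls down a group (larger shell), subject to the usual subshell exceptions.
Valence configurations: Si⁺ [Ne]3s²3p¹, Be⁺ [He]2s¹, P⁺ [Ne]3s²3p².
The numbers (kJ/mol): Si 1577, Be 1757, P 1907.
Putting it together, IE_2: Si < Be < P.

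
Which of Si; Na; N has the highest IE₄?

The fourth ionization energy removes an electron from the +3 ion. For each element: Si³⁺ still has 1 valence electron; Na³⁺ is already 2 electrons into the core; N³⁺ still has 2 valence electrons.
Breaking into a closed-shell core is much more expensive than removing a leftover valence electron — Na has the largest IE_4 here.
Valence configurations: Si³⁺ [Ne]3s¹, N³⁺ [He]2s².
The numbers (kJ/mol): Si 4356, Na 9543, N 7475.
So the fourth ionization energies run Si < N < Na.

Na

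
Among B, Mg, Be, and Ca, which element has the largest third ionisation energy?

Be

The third ionization energy removes an electron from the +2 ion. For each element: B²⁺ still has 1 valence electron; Mg²⁺ is the bare [Ne] core; Be²⁺ is the bare [He] core; Ca²⁺ is the bare [Ar] core.
Pulling an electron out of a noble-gas core costs far more than removing a remaining valence electron, so Ca, Mg and Be sit at the high end of IE_3.
Tabulated IE_3 (kJ/mol): B 3660, Mg 7733, Be 14849, Ca 4912.
So the third ionization energies run B < Ca < Mg < Be.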